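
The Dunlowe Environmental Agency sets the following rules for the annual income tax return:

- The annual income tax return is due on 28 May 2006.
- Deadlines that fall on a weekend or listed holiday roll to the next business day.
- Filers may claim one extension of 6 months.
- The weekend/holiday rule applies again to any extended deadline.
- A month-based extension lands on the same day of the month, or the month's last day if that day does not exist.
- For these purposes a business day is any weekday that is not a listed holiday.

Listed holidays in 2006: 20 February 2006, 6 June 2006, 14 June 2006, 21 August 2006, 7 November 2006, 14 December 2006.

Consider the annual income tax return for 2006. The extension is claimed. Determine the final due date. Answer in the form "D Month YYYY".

The stated deadline is 28 May 2006.
28 May 2006 is a Sunday; the next business day is 29 May 2006 (Monday).
The 6 months extension carries 29 May 2006 to 29 November 2006.
29 November 2006 is a Wednesday and not a listed holiday, so it stands.
Deadline: 29 November 2006.

29 November 2006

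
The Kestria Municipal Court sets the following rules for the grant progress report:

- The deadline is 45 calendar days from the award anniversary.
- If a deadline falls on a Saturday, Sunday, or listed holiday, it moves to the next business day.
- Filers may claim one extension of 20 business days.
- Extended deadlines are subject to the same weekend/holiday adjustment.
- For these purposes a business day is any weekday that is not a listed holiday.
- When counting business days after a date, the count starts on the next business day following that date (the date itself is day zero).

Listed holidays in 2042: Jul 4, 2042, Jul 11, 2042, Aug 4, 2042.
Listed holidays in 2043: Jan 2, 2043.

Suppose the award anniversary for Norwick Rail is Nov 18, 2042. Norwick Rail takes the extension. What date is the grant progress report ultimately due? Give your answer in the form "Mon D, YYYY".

From Nov 18, 2042, 45 calendar days later is Jan 2, 2043.
Jan 2, 2043 falls on a listed holiday. Rolling to the next business day gives Jan 5, 2043, a Monday.
Counting 20 further business days from Jan 5, 2043 reaches Feb 2, 2043.
Feb 2, 2043 (Monday) is already a business day.
The final due date is Feb 2, 2043.

Feb 2, 2043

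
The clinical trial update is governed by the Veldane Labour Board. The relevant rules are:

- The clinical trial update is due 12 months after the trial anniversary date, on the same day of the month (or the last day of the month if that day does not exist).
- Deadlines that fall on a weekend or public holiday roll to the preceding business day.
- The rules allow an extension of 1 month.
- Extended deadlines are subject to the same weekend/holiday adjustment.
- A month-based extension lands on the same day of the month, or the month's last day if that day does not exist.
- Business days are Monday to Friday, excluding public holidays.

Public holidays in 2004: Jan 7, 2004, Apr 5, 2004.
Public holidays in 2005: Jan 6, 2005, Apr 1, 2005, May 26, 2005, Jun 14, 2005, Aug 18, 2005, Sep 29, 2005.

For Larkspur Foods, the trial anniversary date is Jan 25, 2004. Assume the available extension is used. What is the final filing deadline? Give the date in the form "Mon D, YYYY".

Feb 25, 2005

Moving 12 months forward from Jan 25, 2004 on the corresponding day gives Jan 25, 2005.
Jan 25, 2005 (Tuesday) is already a business day.
Applying the 1 month extension: 1 month after Jan 25, 2005 is Feb 25, 2005.
Since Feb 25, 2005 is a Friday and not a holiday, the date is unchanged.
Deadline: Feb 25, 2005.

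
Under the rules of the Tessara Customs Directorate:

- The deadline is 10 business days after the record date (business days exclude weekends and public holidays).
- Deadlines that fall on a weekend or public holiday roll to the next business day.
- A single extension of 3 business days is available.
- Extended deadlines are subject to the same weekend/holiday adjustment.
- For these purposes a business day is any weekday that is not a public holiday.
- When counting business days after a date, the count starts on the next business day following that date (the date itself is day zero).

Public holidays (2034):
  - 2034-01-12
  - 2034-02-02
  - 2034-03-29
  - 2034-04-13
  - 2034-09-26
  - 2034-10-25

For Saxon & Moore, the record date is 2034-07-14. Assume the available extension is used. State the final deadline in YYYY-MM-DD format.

2034-08-02

Counting 10 business days after 2034-07-14 (skipping weekends and listed holidays) reaches 2034-07-28.
2034-07-28 (Friday) is already a business day.
The 3-business-day extension runs from 2034-07-28 to 2034-08-02.
Since 2034-08-02 is a Wednesday and not a holiday, the date is unchanged.
Deadline: 2034-08-02.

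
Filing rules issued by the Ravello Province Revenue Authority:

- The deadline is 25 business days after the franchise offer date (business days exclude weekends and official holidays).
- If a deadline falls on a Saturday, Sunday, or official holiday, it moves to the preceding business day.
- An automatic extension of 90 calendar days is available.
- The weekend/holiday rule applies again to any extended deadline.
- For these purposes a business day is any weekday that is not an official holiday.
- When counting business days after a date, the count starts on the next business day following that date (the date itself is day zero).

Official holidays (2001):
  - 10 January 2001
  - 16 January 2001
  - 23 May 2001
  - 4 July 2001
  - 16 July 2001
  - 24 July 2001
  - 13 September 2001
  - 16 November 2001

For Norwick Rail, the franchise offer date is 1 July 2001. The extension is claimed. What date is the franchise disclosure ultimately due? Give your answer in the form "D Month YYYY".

Starting the day after 1 July 2001 and counting 25 business days lands on 8 August 2001.
8 August 2001 (Wednesday) is already a business day.
With the 90-day extension, 8 August 2001 becomes 6 November 2001.
6 November 2001 falls on a Tuesday, which is a business day, so no adjustment is needed.
The final due date is 6 November 2001.

6 November 2001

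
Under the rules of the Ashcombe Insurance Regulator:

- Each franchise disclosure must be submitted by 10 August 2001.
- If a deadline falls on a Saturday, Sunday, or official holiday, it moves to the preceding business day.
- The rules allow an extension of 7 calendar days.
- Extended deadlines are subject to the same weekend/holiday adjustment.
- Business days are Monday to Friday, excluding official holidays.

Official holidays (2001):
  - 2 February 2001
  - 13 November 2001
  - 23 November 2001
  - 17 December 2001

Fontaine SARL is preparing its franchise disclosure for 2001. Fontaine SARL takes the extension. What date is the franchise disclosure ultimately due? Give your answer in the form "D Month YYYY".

Start from the fixed due date, 10 August 2001.
10 August 2001 (Friday) is already a business day.
Applying the 7-calendar-day extension: 10 August 2001 + 7 days = 17 August 2001.
17 August 2001 falls on a Friday, which is a business day, so no adjustment is needed.
The final due date is 17 August 2001.

17 August 2001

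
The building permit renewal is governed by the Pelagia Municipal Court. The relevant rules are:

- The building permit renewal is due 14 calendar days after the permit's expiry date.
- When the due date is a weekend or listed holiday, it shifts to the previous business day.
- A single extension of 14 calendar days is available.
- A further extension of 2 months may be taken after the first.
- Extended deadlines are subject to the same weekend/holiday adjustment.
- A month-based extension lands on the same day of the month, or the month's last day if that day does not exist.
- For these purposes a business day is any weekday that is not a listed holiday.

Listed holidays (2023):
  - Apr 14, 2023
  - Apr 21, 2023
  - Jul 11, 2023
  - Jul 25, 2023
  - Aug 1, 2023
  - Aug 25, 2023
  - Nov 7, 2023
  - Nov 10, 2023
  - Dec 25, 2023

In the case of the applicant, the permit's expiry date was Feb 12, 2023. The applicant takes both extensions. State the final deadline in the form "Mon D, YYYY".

14 calendar days after Feb 12, 2023 is Feb 26, 2023.
Feb 26, 2023 falls on a Sunday. Rolling to the preceding business day gives Feb 24, 2023, a Friday.
The 14-calendar-day extension moves the deadline from Feb 24, 2023 to Mar 10, 2023.
Mar 10, 2023 is a Friday and not a listed holiday, so it stands.
Add 2 months to Mar 10, 2023: May 10, 2023.
May 10, 2023 (Wednesday) is already a business day.
Final deadline: May 10, 2023.

May 10, 2023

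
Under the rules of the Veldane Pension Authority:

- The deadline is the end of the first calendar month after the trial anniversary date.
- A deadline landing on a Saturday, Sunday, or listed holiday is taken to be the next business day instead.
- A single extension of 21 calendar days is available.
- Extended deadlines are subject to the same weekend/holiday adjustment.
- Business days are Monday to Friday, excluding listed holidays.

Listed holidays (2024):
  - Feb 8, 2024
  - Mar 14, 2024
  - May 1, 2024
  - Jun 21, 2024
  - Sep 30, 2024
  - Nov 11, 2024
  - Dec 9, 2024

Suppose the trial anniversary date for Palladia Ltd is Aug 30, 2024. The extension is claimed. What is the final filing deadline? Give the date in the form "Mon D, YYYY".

Oct 22, 2024

The first month after Aug 30, 2024 is September 2024, whose last day is Sep 30, 2024.
Sep 30, 2024 falls on a listed holiday. Rolling to the next business day gives Oct 1, 2024, a Tuesday.
With the 21-day extension, Oct 1, 2024 becomes Oct 22, 2024.
Oct 22, 2024 is a Tuesday and not a listed holiday, so it stands.
Deadline: Oct 22, 2024.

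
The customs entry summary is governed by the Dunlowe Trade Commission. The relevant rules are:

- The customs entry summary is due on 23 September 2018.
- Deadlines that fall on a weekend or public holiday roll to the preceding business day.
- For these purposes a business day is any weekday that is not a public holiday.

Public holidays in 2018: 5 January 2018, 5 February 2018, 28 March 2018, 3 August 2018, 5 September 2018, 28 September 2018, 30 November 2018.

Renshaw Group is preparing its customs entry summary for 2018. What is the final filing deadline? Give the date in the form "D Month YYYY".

The statutory due date is 23 September 2018.
Because 23 September 2018 is a Sunday, the deadline becomes 21 September 2018 (Friday).
So the filing is due 21 September 2018.

21 September 2018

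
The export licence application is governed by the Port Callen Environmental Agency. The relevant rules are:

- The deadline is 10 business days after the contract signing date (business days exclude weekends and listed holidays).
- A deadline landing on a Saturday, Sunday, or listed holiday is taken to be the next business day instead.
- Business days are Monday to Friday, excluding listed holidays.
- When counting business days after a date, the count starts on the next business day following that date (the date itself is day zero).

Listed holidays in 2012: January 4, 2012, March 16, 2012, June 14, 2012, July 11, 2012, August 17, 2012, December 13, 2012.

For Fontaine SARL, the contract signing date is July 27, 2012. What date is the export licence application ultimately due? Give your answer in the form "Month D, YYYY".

August 10, 2012

10 business days after July 27, 2012, excluding weekends and holidays, is August 10, 2012.
August 10, 2012 (Friday) is already a business day.
So the filing is due August 10, 2012.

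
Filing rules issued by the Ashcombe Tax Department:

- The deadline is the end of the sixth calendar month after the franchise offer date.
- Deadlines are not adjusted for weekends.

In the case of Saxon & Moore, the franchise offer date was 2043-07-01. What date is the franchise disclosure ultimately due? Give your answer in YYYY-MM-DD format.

2044-01-31

6 months after 2043-07-01 is January 2044; that month ends on 2044-01-31.
2044-01-31 is a Sunday; no weekend or holiday adjustment applies.
Final deadline: 2044-01-31.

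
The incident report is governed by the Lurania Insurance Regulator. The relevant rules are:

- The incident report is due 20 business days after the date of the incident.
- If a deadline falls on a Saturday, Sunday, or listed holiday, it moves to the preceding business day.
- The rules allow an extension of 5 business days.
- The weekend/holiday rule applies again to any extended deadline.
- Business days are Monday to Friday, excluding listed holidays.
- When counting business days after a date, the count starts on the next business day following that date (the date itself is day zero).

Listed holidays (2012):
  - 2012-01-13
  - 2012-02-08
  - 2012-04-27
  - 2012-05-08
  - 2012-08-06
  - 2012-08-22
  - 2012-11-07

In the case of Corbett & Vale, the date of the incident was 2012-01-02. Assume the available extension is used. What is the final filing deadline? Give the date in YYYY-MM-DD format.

Starting the day after 2012-01-02 and counting 20 business days lands on 2012-01-31.
2012-01-31 (Tuesday) is already a business day.
Applying the 5-business-day extension: 5 business days after 2012-01-31 is 2012-02-07.
Since 2012-02-07 is a Tuesday and not a holiday, the date is unchanged.
Deadline: 2012-02-07.

2012-02-07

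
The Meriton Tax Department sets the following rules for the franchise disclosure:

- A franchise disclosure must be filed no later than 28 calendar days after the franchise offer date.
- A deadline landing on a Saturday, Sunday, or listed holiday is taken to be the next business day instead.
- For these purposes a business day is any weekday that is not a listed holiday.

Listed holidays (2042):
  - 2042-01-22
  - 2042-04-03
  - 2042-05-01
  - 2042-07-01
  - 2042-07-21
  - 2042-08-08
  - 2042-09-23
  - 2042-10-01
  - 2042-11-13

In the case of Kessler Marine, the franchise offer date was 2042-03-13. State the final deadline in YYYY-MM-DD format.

2042-04-10

Trigger date 2042-03-13 + 28 calendar days = 2042-04-10.
Since 2042-04-10 is a Thursday and not a holiday, the date is unchanged.
Final deadline: 2042-04-10.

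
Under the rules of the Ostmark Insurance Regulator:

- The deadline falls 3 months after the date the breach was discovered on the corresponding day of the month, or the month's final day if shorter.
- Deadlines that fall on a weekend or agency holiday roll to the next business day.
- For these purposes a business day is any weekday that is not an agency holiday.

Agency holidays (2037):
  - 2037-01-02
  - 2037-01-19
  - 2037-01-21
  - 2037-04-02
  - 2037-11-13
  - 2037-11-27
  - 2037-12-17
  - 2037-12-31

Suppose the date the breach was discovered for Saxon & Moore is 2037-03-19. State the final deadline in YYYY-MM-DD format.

Moving 3 months forward from 2037-03-19 on the corresponding day gives 2037-06-19.
2037-06-19 falls on a Friday, which is a business day, so no adjustment is needed.
So the filing is due 2037-06-19.

2037-06-19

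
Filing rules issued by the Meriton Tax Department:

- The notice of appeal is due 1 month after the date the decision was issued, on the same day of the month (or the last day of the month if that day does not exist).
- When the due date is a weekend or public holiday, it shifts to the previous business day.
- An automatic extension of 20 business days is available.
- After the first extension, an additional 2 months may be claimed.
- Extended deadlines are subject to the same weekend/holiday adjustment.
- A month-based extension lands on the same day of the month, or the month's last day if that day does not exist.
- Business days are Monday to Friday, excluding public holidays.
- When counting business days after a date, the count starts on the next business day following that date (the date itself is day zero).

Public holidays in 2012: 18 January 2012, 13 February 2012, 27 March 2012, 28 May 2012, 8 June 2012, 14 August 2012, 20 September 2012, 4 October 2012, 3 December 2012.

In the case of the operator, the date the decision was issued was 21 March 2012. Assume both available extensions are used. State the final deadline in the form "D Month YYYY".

18 July 2012

1 month from 21 March 2012 is 21 April 2012.
21 April 2012 falls on a Saturday. Rolling to the preceding business day gives 20 April 2012, a Friday.
Applying the 20-business-day extension: 20 business days after 20 April 2012 is 18 May 2012.
Since 18 May 2012 is a Friday and not a holiday, the date is unchanged.
Applying the 2 months extension: 2 months after 18 May 2012 is 18 July 2012.
18 July 2012 (Wednesday) is already a business day.
Final deadline: 18 July 2012.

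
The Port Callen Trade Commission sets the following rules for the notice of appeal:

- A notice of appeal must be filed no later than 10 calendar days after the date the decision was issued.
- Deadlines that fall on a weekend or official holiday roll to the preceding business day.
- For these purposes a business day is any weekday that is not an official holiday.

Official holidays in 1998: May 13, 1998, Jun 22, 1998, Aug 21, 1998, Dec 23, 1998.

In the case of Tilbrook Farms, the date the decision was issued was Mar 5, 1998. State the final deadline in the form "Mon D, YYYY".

Mar 13, 1998

From Mar 5, 1998, 10 calendar days later is Mar 15, 1998.
Mar 15, 1998 falls on a Sunday. Rolling to the preceding business day gives Mar 13, 1998, a Friday.
Deadline: Mar 13, 1998.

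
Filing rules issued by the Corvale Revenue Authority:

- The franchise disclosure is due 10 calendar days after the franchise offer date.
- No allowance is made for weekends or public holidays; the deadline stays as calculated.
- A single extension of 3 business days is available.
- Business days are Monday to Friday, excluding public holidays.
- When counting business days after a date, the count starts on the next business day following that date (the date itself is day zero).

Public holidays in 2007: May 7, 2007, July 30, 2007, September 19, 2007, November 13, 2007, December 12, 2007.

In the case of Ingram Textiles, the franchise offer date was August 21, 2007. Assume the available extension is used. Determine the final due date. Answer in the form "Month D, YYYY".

September 5, 2007

Adding 10 calendar days to August 21, 2007 gives August 31, 2007.
August 31, 2007 falls on a Friday. The rules make no weekend/holiday allowance, so it remains August 31, 2007.
Applying the 3-business-day extension: 3 business days after August 31, 2007 is September 5, 2007.
September 5, 2007 is a Wednesday; no weekend or holiday adjustment applies.
The final due date is September 5, 2007.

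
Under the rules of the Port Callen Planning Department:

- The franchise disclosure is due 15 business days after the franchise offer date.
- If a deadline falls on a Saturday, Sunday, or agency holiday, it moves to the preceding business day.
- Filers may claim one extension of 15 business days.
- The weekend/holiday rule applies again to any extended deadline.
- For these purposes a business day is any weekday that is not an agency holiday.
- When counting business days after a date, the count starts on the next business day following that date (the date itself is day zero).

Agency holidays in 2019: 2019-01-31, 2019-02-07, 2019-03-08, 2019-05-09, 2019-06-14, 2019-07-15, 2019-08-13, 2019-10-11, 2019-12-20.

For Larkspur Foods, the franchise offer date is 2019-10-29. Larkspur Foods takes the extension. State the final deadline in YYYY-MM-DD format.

2019-12-10

15 business days after 2019-10-29, excluding weekends and holidays, is 2019-11-19.
2019-11-19 is a Tuesday and not a listed holiday, so it stands.
Applying the 15-business-day extension: 15 business days after 2019-11-19 is 2019-12-10.
2019-12-10 is a Tuesday and not a listed holiday, so it stands.
So the filing is due 2019-12-10.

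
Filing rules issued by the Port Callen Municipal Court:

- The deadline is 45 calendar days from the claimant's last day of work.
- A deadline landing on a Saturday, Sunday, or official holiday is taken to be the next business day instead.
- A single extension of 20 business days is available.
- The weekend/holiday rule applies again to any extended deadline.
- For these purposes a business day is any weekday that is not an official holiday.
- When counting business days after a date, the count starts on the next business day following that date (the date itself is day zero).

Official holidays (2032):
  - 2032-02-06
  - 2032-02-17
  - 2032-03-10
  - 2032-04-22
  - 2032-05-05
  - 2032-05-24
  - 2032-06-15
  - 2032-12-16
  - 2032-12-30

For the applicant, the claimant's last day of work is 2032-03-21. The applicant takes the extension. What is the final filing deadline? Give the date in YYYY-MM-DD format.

Adding 45 calendar days to 2032-03-21 gives 2032-05-05.
Because 2032-05-05 is a listed holiday, the deadline becomes 2032-05-06 (Thursday).
Applying the 20-business-day extension: 20 business days after 2032-05-06 is 2032-06-04.
2032-06-04 (Friday) is already a business day.
Deadline: 2032-06-04.

2032-06-04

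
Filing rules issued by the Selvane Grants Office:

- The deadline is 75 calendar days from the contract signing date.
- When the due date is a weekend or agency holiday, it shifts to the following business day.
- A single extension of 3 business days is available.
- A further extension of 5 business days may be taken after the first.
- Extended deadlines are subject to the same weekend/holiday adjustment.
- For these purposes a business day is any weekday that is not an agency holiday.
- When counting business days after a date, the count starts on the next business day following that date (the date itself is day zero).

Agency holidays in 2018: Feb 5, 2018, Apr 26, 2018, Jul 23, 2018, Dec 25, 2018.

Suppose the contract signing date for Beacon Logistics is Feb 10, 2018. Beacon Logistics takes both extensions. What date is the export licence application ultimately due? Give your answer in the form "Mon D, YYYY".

Trigger date Feb 10, 2018 + 75 calendar days = Apr 26, 2018.
Apr 26, 2018 falls on a listed holiday. Rolling to the next business day gives Apr 27, 2018, a Friday.
The 3-business-day extension runs from Apr 27, 2018 to May 2, 2018.
May 2, 2018 is a Wednesday and not a listed holiday, so it stands.
The 5-business-day extension runs from May 2, 2018 to May 9, 2018.
May 9, 2018 is a Wednesday and not a listed holiday, so it stands.
Final deadline: May 9, 2018.

May 9, 2018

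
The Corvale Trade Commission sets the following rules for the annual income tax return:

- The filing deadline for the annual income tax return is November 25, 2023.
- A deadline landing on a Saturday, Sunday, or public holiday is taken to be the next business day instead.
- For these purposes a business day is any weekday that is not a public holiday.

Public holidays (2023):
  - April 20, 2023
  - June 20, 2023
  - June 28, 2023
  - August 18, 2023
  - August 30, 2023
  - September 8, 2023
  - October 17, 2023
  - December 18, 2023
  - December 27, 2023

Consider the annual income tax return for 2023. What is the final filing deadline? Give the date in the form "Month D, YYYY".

November 27, 2023

The statutory due date is November 25, 2023.
November 25, 2023 is a Saturday; the next business day is November 27, 2023 (Monday).
So the filing is due November 27, 2023.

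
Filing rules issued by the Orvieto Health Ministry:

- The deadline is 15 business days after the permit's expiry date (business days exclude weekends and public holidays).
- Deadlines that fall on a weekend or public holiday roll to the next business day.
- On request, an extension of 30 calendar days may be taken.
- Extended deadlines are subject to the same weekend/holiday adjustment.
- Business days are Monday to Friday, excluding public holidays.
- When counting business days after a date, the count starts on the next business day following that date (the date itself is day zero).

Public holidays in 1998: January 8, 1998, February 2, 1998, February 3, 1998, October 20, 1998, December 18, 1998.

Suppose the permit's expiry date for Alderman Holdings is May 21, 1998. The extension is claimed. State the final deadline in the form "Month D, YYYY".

July 13, 1998

15 business days after May 21, 1998, excluding weekends and holidays, is June 11, 1998.
June 11, 1998 falls on a Thursday, which is a business day, so no adjustment is needed.
Add the 30 calendar-day extension to June 11, 1998: July 11, 1998.
July 11, 1998 falls on a Saturday. Rolling to the next business day gives July 13, 1998, a Monday.
So the filing is due July 13, 1998.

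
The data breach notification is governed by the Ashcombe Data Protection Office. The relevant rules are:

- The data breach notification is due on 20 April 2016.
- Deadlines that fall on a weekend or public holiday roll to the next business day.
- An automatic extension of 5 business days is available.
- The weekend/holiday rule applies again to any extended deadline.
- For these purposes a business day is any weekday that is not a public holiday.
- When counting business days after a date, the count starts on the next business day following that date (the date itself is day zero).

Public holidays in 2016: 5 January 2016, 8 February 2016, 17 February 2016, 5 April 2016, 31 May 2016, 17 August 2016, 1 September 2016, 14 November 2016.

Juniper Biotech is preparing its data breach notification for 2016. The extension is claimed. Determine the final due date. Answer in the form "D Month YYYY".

The stated deadline is 20 April 2016.
20 April 2016 is a Wednesday and not a listed holiday, so it stands.
The 5-business-day extension runs from 20 April 2016 to 27 April 2016.
Since 27 April 2016 is a Wednesday and not a holiday, the date is unchanged.
Deadline: 27 April 2016.

27 April 2016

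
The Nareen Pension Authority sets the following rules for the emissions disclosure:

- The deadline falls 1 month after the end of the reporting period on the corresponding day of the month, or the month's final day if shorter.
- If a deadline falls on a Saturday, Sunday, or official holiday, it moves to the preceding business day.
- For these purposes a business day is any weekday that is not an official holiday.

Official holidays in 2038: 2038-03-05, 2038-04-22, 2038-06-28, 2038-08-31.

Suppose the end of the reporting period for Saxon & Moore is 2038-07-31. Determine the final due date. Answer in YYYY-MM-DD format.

1 month from 2038-07-31 is 2038-08-31.
2038-08-31 is a listed holiday; the preceding business day is 2038-08-30 (Monday).
So the filing is due 2038-08-30.

2038-08-30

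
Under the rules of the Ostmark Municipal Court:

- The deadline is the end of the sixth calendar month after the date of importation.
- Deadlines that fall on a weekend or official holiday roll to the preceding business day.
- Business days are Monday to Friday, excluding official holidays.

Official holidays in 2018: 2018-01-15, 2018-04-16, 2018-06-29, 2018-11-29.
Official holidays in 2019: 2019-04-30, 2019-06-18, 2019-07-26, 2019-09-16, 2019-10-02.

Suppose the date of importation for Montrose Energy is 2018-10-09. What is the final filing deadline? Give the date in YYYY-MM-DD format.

6 months after 2018-10-09 falls in April 2019; the last day of that month is 2019-04-30.
2019-04-30 is a listed holiday, so it moves to the preceding business day, 2019-04-29 (Monday).
Final deadline: 2019-04-29.

2019-04-29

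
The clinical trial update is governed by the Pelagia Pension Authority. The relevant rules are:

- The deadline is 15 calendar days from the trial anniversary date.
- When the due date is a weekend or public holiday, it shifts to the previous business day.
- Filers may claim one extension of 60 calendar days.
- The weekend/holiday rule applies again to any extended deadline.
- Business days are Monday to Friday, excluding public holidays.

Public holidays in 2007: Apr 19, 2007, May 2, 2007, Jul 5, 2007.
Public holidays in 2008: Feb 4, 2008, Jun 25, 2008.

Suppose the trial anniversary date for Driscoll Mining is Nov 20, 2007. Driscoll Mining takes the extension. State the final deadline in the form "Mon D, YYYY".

Feb 1, 2008

Trigger date Nov 20, 2007 + 15 calendar days = Dec 5, 2007.
Dec 5, 2007 (Wednesday) is already a business day.
Applying the 60-calendar-day extension: Dec 5, 2007 + 60 days = Feb 3, 2008.
Feb 3, 2008 falls on a Sunday. Rolling to the preceding business day gives Feb 1, 2008, a Friday.
So the filing is due Feb 1, 2008.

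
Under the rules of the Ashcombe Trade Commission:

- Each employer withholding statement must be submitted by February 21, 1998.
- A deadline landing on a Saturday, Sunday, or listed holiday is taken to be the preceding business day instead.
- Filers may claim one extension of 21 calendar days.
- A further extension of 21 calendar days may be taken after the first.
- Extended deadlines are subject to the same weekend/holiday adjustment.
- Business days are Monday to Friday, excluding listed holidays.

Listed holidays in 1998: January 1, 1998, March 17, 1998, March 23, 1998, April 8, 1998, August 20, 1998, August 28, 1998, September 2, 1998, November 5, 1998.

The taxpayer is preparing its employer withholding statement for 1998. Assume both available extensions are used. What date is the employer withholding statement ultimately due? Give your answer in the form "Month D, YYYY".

The statutory due date is February 21, 1998.
Because February 21, 1998 is a Saturday, the deadline becomes February 20, 1998 (Friday).
Applying the 21-calendar-day extension: February 20, 1998 + 21 days = March 13, 1998.
March 13, 1998 (Friday) is already a business day.
Add the 21 calendar-day extension to March 13, 1998: April 3, 1998.
April 3, 1998 is a Friday and not a listed holiday, so it stands.
So the filing is due April 3, 1998.

April 3, 1998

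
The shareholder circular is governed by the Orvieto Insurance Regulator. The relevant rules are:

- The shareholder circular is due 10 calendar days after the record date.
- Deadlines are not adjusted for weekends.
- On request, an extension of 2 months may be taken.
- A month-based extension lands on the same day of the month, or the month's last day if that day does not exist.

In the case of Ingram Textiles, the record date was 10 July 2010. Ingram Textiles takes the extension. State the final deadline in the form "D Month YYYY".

20 September 2010

From 10 July 2010, 10 calendar days later is 20 July 2010.
20 July 2010 falls on a Tuesday. The rules make no weekend/holiday allowance, so it remains 20 July 2010.
Add 2 months to 20 July 2010: 20 September 2010.
20 September 2010 is a Monday; no weekend or holiday adjustment applies.
Deadline: 20 September 2010.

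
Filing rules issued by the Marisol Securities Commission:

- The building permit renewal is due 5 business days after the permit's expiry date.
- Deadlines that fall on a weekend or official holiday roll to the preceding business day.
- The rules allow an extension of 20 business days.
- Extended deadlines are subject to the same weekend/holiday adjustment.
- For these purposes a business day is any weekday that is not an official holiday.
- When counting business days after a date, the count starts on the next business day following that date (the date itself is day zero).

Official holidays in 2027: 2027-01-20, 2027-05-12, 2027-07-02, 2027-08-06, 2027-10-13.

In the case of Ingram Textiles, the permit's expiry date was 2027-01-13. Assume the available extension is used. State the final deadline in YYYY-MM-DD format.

2027-02-18

Starting the day after 2027-01-13 and counting 5 business days lands on 2027-01-21.
2027-01-21 falls on a Thursday, which is a business day, so no adjustment is needed.
Applying the 20-business-day extension: 20 business days after 2027-01-21 is 2027-02-18.
2027-02-18 (Thursday) is already a business day.
Deadline: 2027-02-18.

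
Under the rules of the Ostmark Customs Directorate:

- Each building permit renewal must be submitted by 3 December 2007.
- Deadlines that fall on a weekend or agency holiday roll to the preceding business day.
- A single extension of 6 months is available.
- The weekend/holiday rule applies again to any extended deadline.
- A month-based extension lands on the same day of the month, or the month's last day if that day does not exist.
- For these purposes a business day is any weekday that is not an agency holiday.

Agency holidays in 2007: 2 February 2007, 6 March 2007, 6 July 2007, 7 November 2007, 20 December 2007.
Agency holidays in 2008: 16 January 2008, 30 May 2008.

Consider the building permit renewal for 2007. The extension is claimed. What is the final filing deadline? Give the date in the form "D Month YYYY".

The statutory due date is 3 December 2007.
Since 3 December 2007 is a Monday and not a holiday, the date is unchanged.
Add 6 months to 3 December 2007: 3 June 2008.
3 June 2008 (Tuesday) is already a business day.
The final due date is 3 June 2008.

3 June 2008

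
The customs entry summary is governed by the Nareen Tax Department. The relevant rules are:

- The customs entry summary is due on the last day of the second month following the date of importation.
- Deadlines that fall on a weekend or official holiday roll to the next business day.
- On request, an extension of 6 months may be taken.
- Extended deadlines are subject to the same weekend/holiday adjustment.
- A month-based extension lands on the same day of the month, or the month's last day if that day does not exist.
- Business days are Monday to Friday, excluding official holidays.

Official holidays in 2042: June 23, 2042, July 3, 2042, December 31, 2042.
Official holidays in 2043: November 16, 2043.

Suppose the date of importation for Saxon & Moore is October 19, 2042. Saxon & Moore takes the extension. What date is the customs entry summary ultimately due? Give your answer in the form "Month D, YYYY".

July 1, 2043

2 months after October 19, 2042 is December 2042; that month ends on December 31, 2042.
Because December 31, 2042 is a listed holiday, the deadline becomes January 1, 2043 (Thursday).
Add 6 months to January 1, 2043: July 1, 2043.
July 1, 2043 (Wednesday) is already a business day.
Final deadline: July 1, 2043.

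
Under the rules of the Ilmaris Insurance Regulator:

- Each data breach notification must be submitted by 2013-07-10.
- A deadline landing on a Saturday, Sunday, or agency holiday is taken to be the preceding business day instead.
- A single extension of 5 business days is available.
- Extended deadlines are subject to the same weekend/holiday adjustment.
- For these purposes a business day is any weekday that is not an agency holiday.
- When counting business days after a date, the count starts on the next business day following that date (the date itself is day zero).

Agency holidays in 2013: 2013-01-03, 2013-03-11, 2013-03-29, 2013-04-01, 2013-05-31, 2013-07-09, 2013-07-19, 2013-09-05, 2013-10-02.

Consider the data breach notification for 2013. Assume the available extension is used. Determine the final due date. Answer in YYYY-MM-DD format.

The statutory due date is 2013-07-10.
2013-07-10 is a Wednesday and not a listed holiday, so it stands.
Applying the 5-business-day extension: 5 business days after 2013-07-10 is 2013-07-17.
Since 2013-07-17 is a Wednesday and not a holiday, the date is unchanged.
Deadline: 2013-07-17.

2013-07-17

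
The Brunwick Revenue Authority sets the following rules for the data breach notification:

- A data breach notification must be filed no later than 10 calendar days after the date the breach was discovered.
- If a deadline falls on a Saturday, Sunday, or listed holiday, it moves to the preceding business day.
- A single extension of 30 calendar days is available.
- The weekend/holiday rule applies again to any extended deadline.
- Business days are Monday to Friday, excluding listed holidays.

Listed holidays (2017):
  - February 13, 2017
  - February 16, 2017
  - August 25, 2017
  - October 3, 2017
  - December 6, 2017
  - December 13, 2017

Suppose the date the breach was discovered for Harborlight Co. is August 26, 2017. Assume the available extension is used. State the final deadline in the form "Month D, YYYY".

October 5, 2017

Adding 10 calendar days to August 26, 2017 gives September 5, 2017.
September 5, 2017 is a Tuesday and not a listed holiday, so it stands.
With the 30-day extension, September 5, 2017 becomes October 5, 2017.
October 5, 2017 is a Thursday and not a listed holiday, so it stands.
Deadline: October 5, 2017.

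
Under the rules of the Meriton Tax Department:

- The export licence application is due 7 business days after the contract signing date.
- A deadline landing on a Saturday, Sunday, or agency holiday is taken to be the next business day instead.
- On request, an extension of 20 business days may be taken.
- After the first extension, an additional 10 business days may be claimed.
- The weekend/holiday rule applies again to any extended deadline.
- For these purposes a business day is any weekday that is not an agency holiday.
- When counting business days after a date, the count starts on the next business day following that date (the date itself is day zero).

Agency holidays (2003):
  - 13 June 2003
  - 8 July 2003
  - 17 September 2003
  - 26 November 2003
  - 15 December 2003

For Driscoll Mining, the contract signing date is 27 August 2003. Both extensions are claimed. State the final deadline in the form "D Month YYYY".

7 business days after 27 August 2003, excluding weekends and holidays, is 5 September 2003.
5 September 2003 is a Friday and not a listed holiday, so it stands.
Applying the 20-business-day extension: 20 business days after 5 September 2003 is 6 October 2003.
6 October 2003 (Monday) is already a business day.
Applying the 10-business-day extension: 10 business days after 6 October 2003 is 20 October 2003.
20 October 2003 falls on a Monday, which is a business day, so no adjustment is needed.
Final deadline: 20 October 2003.

20 October 2003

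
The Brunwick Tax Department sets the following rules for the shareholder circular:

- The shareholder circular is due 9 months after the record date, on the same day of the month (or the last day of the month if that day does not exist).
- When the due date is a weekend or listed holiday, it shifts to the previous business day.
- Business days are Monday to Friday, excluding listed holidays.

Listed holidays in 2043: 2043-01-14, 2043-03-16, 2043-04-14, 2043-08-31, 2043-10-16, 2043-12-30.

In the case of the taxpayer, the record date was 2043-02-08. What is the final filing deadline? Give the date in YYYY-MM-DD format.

2043-11-06

9 months after 2043-02-08, on the same day of the month, is 2043-11-08.
2043-11-08 is a Sunday, so it moves to the preceding business day, 2043-11-06 (Friday).
The final due date is 2043-11-06.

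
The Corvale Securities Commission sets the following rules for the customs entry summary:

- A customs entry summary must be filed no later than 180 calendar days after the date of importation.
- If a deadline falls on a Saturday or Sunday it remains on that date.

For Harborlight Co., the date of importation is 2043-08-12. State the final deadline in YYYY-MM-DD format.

Adding 180 calendar days to 2043-08-12 gives 2044-02-08.
2044-02-08 is a Monday; no weekend or holiday adjustment applies.
So the filing is due 2044-02-08.

2044-02-08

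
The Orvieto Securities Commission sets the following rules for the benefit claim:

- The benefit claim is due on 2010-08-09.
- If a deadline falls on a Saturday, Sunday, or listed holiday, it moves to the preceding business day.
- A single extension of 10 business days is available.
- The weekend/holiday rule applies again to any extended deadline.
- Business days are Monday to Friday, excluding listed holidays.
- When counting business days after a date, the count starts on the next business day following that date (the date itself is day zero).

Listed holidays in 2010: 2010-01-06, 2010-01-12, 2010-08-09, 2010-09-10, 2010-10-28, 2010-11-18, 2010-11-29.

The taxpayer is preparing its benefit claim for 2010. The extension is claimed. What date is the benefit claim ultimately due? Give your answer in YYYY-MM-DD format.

Start from the fixed due date, 2010-08-09.
2010-08-09 is a listed holiday; the preceding business day is 2010-08-06 (Friday).
The 10-business-day extension runs from 2010-08-06 to 2010-08-23.
2010-08-23 (Monday) is already a business day.
Deadline: 2010-08-23.

2010-08-23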